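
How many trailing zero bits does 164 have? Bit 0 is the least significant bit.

2

164 = 10100100
Trailing zeros: 2, so the lowest set bit is bit 2 (value 4).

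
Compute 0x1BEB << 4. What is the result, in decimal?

114352

0x1BEB = 00001101111101011
shift left by 4 → 11011111010110000 = 114352
(equivalently, 7147 × 2^4 = 7147 × 16)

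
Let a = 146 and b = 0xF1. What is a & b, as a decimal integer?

144

146 = 10010010
0xF1 = 11110001
AND → 10010000 = 144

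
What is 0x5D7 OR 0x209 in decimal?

2015

0x5D7 = 10111010111
0x209 = 01000001001
 OR → 11111011111 = 2015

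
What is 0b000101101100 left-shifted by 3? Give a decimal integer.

2912

x = 000101101100
shift left by 3 → 101101100000 = 2912
(equivalently, 364 × 2^3 = 364 × 8)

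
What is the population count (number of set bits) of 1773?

8

1773 = 11011101101
Count the 1s: 1 + 1 + 1 + 1 + 1 + 1 + 1 + 1 = 8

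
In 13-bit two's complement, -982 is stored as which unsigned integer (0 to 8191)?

7210

982 in 13 bits: 0001111010110
Invert: 1110000101001
Add 1:  1110000101010 = 7210
(Check: 2^13 - 982 = 8192 - 982 = 7210.)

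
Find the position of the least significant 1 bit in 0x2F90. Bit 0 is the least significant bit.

0x2F90 = 10111110010000
Trailing zeros: 4, so the lowest set bit is bit 4 (value 16).

4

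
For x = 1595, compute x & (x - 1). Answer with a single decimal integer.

x = 11000111011 = 1595
x - 1 = 11000111010
AND   = 11000111010 = 1594
(x & (x - 1) clears the lowest set bit of x.)

1594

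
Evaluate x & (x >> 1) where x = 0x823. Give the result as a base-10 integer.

x = 100000100011 = 2083
x>>1 = 010000010001
AND  = 000000000001 = 1
(x & (x >> 1) has a 1 wherever x has two consecutive 1 bits.)

1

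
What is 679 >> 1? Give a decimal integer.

339

679 = 1010100111
shift right by 1 → 0101010011 = 339
(equivalently, floor(679 / 2))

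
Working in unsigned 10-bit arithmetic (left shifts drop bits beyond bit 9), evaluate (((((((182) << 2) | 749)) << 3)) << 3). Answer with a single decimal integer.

832

182 = 0010110110
→ << 2 (mod 2^10) → 1011011000 = 728
749 = 1011101101
→ | → 1011111101 = 765
→ << 3 (mod 2^10) → 1111101000 = 1000
→ << 3 (mod 2^10) → 1101000000 = 832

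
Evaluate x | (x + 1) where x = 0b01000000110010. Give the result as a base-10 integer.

4147

x = 1000000110010 = 4146
x + 1 = 1000000110011
OR    = 1000000110011 = 4147
(x | (x + 1) sets the lowest cleared bit.)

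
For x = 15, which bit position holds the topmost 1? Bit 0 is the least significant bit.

15 = 1111
The topmost 1 is at position 3 (since 2^3 = 8 ≤ 15 < 16).

3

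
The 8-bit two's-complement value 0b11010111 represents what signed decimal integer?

-41

pattern = 11010111 (MSB is 1 ⇒ negative)
Invert: 00101000, add 1 → 00101001 = 41, so the value is -41.
(Equivalently: 215 - 2^8 = 215 - 256 = -41.)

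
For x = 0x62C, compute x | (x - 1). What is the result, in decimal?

1583

x = 11000101100 = 1580
x - 1 = 11000101011
OR    = 11000101111 = 1583
(x | (x - 1) sets all bits below the lowest set bit.)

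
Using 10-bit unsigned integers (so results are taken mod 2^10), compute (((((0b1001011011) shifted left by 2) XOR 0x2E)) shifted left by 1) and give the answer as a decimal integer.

644

0b1001011011 = 1001011011
→ shifted left by 2 (mod 2^10) → 0101101100 = 364
0x2E = 0000101110
→ XOR → 0101000010 = 322
→ shifted left by 1 (mod 2^10) → 1010000100 = 644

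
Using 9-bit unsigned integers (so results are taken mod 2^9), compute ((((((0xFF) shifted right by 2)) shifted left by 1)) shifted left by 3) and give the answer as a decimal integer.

496

0xFF = 011111111
→ shifted right by 2 → 000111111 = 63
→ shifted left by 1 (mod 2^9) → 001111110 = 126
→ shifted left by 3 (mod 2^9) → 111110000 = 496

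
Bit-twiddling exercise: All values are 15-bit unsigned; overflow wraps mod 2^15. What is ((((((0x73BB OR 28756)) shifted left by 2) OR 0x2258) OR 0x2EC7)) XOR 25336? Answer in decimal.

3335

0x73BB = 111001110111011
28756 = 111000001010100
→ OR → 111001111111111 = 29695
→ shifted left by 2 (mod 2^15) → 100111111111100 = 20476
0x2258 = 010001001011000
→ OR → 110111111111100 = 28668
0x2EC7 = 010111011000111
→ OR → 110111111111111 = 28671
25336 = 110001011111000
→ XOR → 000110100000111 = 3335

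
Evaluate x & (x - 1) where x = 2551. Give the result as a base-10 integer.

2550

x = 100111110111 = 2551
x - 1 = 100111110110
AND   = 100111110110 = 2550
(x & (x - 1) clears the lowest set bit of x.)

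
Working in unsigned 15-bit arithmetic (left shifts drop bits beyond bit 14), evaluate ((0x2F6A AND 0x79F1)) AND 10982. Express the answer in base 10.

0x2F6A = 010111101101010
0x79F1 = 111100111110001
→ AND → 010100101100000 = 10592
10982 = 010101011100110
→ AND → 010100001100000 = 10336

10336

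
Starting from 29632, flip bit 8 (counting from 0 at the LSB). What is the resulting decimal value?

x = 111001111000000
bit 8 is currently 1; toggle it via x ^ (1 << 8) = x ^ 256
→ 111001011000000 = 29376

29376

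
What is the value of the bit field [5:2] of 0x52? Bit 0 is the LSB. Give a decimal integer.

4

v = 001010010
Shift right by 2: 0010100
Mask low 4 bits: 0100 = 4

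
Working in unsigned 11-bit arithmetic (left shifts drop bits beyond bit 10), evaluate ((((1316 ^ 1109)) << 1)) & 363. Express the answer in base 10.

98

1316 = 10100100100
1109 = 10001010101
→ ^ → 00101110001 = 369
→ << 1 (mod 2^11) → 01011100010 = 738
363 = 00101101011
→ & → 00001100010 = 98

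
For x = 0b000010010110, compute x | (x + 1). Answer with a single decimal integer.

x = 10010110 = 150
x + 1 = 10010111
OR    = 10010111 = 151
(x | (x + 1) sets the lowest cleared bit.)

151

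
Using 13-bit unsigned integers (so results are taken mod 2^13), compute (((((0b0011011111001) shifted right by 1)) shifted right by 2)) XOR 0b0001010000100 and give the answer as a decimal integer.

0b0011011111001 = 0011011111001
→ shifted right by 1 → 0001101111100 = 892
→ shifted right by 2 → 0000011011111 = 223
0b0001010000100 = 0001010000100
→ XOR → 0001001011011 = 603

603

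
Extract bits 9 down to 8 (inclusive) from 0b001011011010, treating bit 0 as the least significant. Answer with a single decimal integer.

v = 001011011010
Shift right by 8: 0010
Mask low 2 bits: 10 = 2

2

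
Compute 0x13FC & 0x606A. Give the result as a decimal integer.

0x13FC = 001001111111100
0x606A = 110000001101010
AND → 000000001101000 = 104

104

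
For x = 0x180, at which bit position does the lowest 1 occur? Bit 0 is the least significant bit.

7

0x180 = 110000000
Trailing zeros: 7, so the lowest set bit is bit 7 (value 128).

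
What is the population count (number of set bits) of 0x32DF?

0x32DF = 11001011011111
Count the 1s: 1 + 1 + 1 + 1 + 1 + 1 + 1 + 1 + 1 + 1 = 10

10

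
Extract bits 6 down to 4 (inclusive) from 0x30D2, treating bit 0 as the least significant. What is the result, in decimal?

v = 11000011010010
Shift right by 4: 1100001101
Mask low 3 bits: 101 = 5

5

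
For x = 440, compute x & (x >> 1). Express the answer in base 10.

x = 110111000 = 440
x>>1 = 011011100
AND  = 010011000 = 152
(x & (x >> 1) has a 1 wherever x has two consecutive 1 bits.)

152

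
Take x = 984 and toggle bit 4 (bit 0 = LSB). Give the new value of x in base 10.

968

x = 001111011000
bit 4 is currently 1; toggle it via x ^ (1 << 4) = x ^ 16
→ 001111001000 = 968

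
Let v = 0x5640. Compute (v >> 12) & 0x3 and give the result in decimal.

1

v = 101011001000000
Shift right by 12: 101
Mask low 2 bits: 01 = 1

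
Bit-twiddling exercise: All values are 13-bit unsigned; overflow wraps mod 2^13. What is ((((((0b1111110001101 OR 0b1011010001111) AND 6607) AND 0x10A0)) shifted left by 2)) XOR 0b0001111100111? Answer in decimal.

487

0b1111110001101 = 1111110001101
0b1011010001111 = 1011010001111
→ OR → 1111110001111 = 8079
6607 = 1100111001111
→ AND → 1100110001111 = 6543
0x10A0 = 1000010100000
→ AND → 1000010000000 = 4224
→ shifted left by 2 (mod 2^13) → 0001000000000 = 512
0b0001111100111 = 0001111100111
→ XOR → 0000111100111 = 487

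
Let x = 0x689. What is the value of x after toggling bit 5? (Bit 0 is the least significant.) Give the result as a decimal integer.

x = 11010001001
bit 5 is currently 0; toggle it via x ^ (1 << 5) = x ^ 32
→ 11010101001 = 1705

1705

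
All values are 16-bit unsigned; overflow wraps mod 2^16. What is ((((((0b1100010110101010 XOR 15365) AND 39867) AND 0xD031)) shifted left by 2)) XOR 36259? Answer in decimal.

0b1100010110101010 = 1100010110101010
15365 = 0011110000000101
→ XOR → 1111100110101111 = 63919
39867 = 1001101110111011
→ AND → 1001100110101011 = 39339
0xD031 = 1101000000110001
→ AND → 1001000000100001 = 36897
→ shifted left by 2 (mod 2^16) → 0100000010000100 = 16516
36259 = 1000110110100011
→ XOR → 1100110100100111 = 52519

52519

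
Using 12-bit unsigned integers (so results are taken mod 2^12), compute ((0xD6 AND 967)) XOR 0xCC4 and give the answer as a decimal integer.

3074

0xD6 = 000011010110
967 = 001111000111
→ AND → 000011000110 = 198
0xCC4 = 110011000100
→ XOR → 110000000010 = 3074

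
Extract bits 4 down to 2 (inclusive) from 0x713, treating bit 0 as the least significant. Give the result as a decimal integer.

v = 11100010011
Shift right by 2: 111000100
Mask low 3 bits: 100 = 4

4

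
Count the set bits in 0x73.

0x73 = 1110011
Count the 1s: 1 + 1 + 1 + 1 + 1 = 5

5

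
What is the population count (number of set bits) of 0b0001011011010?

6

n = 1011011010
Count the 1s: 1 + 1 + 1 + 1 + 1 + 1 = 6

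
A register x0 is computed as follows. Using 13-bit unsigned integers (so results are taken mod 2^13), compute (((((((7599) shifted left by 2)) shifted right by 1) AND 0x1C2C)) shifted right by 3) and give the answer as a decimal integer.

7599 = 1110110101111
→ shifted left by 2 (mod 2^13) → 1011010111100 = 5820
→ shifted right by 1 → 0101101011110 = 2910
0x1C2C = 1110000101100
→ AND → 0100000001100 = 2060
→ shifted right by 3 → 0000100000001 = 257

257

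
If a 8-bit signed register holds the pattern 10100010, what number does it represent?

-94

pattern = 10100010 (MSB is 1 ⇒ negative)
Invert: 01011101, add 1 → 01011110 = 94, so the value is -94.
(Equivalently: 162 - 2^8 = 162 - 256 = -94.)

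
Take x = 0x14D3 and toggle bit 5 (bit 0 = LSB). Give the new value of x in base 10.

x = 1010011010011
bit 5 is currently 0; toggle it via x ^ (1 << 5) = x ^ 32
→ 1010011110011 = 5363

5363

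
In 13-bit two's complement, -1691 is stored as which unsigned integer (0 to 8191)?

6501

1691 in 13 bits: 0011010011011
Invert: 1100101100100
Add 1:  1100101100101 = 6501
(Check: 2^13 - 1691 = 8192 - 1691 = 6501.)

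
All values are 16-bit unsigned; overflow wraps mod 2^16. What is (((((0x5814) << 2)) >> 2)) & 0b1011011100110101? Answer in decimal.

4116

0x5814 = 0101100000010100
→ << 2 (mod 2^16) → 0110000001010000 = 24656
→ >> 2 → 0001100000010100 = 6164
0b1011011100110101 = 1011011100110101
→ & → 0001000000010100 = 4116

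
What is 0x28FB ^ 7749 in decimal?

14014

0x28FB = 10100011111011
7749 = 01111001000101
XOR → 11011010111110 = 14014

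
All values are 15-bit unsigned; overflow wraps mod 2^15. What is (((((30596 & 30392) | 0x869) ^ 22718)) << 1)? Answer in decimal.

30596 = 111011110000100
30392 = 111011010111000
→ & → 111011010000000 = 30336
0x869 = 000100001101001
→ | → 111111011101001 = 32489
22718 = 101100010111110
→ ^ → 010011001010111 = 9815
→ << 1 (mod 2^15) → 100110010101110 = 19630

19630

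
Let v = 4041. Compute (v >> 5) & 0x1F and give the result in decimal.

v = 0111111001001
Shift right by 5: 01111110
Mask low 5 bits: 11110 = 30

30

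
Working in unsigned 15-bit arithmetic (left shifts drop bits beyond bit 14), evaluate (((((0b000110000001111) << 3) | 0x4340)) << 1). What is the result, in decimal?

0b000110000001111 = 000110000001111
→ << 3 (mod 2^15) → 110000001111000 = 24696
0x4340 = 100001101000000
→ | → 110001101111000 = 25464
→ << 1 (mod 2^15) → 100011011110000 = 18160

18160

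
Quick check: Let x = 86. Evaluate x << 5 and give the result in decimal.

86 = 000001010110
shift left by 5 → 101011000000 = 2752
(equivalently, 86 × 2^5 = 86 × 32)

2752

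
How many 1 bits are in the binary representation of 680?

680 = 1010101000
Count the 1s: 1 + 1 + 1 + 1 = 4

4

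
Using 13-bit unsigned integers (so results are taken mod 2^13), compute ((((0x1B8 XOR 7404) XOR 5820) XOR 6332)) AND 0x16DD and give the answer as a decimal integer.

4692

0x1B8 = 0000110111000
7404 = 1110011101100
→ XOR → 1110101010100 = 7508
5820 = 1011010111100
→ XOR → 0101111101000 = 3048
6332 = 1100010111100
→ XOR → 1001101010100 = 4948
0x16DD = 1011011011101
→ AND → 1001001010100 = 4692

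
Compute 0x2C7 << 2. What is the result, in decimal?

2844

0x2C7 = 001011000111
shift left by 2 → 101100011100 = 2844
(equivalently, 711 × 2^2 = 711 × 4)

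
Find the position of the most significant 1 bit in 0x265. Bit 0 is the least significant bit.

9

0x265 = 1001100101
The topmost 1 is at position 9 (since 2^9 = 512 ≤ 613 < 1024).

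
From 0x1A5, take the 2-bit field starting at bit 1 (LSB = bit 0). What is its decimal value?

2

v = 000110100101
Shift right by 1: 00011010010
Mask low 2 bits: 10 = 2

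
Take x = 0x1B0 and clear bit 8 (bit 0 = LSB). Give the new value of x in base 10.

x = 0110110000
bit 8 is currently 1; clear it via x & ~(1 << 8) = x & ~256
→ 0010110000 = 176

176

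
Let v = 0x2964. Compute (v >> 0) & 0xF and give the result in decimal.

4

v = 010100101100100
Shift right by 0: 010100101100100
Mask low 4 bits: 0100 = 4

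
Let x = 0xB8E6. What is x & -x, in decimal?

x = 1011100011100110 = 47334
-x (two's complement) = …0100011100011010
AND   = 0000000000000010 = 2
(x & -x isolates the lowest set bit of x.)

2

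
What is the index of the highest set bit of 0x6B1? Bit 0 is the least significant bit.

0x6B1 = 11010110001
The topmost 1 is at position 10 (since 2^10 = 1024 ≤ 1713 < 2048).

10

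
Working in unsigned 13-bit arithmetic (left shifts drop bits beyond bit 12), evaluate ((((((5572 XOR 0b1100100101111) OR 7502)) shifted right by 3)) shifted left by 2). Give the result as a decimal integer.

3828

5572 = 1010111000100
0b1100100101111 = 1100100101111
→ XOR → 0110011101011 = 3307
7502 = 1110101001110
→ OR → 1110111101111 = 7663
→ shifted right by 3 → 0001110111101 = 957
→ shifted left by 2 (mod 2^13) → 0111011110100 = 3828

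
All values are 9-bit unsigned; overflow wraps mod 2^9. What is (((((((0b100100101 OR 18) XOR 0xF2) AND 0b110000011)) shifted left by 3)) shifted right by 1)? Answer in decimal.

4

0b100100101 = 100100101
18 = 000010010
→ OR → 100110111 = 311
0xF2 = 011110010
→ XOR → 111000101 = 453
0b110000011 = 110000011
→ AND → 110000001 = 385
→ shifted left by 3 (mod 2^9) → 000001000 = 8
→ shifted right by 1 → 000000100 = 4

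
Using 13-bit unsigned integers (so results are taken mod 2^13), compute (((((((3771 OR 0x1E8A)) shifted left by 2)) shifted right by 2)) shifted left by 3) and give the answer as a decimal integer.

5592

3771 = 0111010111011
0x1E8A = 1111010001010
→ OR → 1111010111011 = 7867
→ shifted left by 2 (mod 2^13) → 1101011101100 = 6892
→ shifted right by 2 → 0011010111011 = 1723
→ shifted left by 3 (mod 2^13) → 1010111011000 = 5592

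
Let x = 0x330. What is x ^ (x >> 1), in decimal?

x = 1100110000 = 816
x>>1 = 0110011000
XOR  = 1010101000 = 680
(x ^ (x >> 1) gives the standard binary-reflected Gray code of x.)

680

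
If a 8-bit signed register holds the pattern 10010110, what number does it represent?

pattern = 10010110 (MSB is 1 ⇒ negative)
Invert: 01101001, add 1 → 01101010 = 106, so the value is -106.
(Equivalently: 150 - 2^8 = 150 - 256 = -106.)

-106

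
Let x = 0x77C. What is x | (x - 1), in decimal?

x = 11101111100 = 1916
x - 1 = 11101111011
OR    = 11101111111 = 1919
(x | (x - 1) sets all bits below the lowest set bit.)

1919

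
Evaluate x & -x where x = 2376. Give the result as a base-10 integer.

x = 100101001000 = 2376
-x (two's complement) = …011010111000
AND   = 000000001000 = 8
(x & -x isolates the lowest set bit of x.)

8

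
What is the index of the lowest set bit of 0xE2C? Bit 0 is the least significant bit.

2

0xE2C = 111000101100
Trailing zeros: 2, so the lowest set bit is bit 2 (value 4).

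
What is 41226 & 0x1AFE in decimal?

41226 = 1010000100001010
0x1AFE = 0001101011111110
AND → 0000000000001010 = 10

10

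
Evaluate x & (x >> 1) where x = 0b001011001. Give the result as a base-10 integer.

x = 1011001 = 89
x>>1 = 0101100
AND  = 0001000 = 8
(x & (x >> 1) has a 1 wherever x has two consecutive 1 bits.)

8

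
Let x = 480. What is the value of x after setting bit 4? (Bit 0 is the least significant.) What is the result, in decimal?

x = 111100000
bit 4 is currently 0; set it via x | (1 << 4) = x | 16
→ 111110000 = 496

496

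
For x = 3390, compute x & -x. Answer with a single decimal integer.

2

x = 110100111110 = 3390
-x (two's complement) = …001011000010
AND   = 000000000010 = 2
(x & -x isolates the lowest set bit of x.)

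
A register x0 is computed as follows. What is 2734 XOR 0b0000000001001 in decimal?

2727

2734 = 101010101110
b = 000000001001
XOR → 101010100111 = 2727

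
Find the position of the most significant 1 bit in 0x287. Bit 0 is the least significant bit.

0x287 = 1010000111
The topmost 1 is at position 9 (since 2^9 = 512 ≤ 647 < 1024).

9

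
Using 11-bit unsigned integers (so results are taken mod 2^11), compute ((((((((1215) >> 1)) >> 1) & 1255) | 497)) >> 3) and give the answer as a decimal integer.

62

1215 = 10010111111
→ >> 1 → 01001011111 = 607
→ >> 1 → 00100101111 = 303
1255 = 10011100111
→ & → 00000100111 = 39
497 = 00111110001
→ | → 00111110111 = 503
→ >> 3 → 00000111110 = 62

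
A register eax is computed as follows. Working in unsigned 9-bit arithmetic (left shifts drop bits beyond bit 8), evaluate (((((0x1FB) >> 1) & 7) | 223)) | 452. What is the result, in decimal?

0x1FB = 111111011
→ >> 1 → 011111101 = 253
7 = 000000111
→ & → 000000101 = 5
223 = 011011111
→ | → 011011111 = 223
452 = 111000100
→ | → 111011111 = 479

479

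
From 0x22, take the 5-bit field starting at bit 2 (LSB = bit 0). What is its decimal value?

8

v = 0000100010
Shift right by 2: 00001000
Mask low 5 bits: 01000 = 8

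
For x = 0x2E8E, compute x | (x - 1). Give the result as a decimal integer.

11919

x = 10111010001110 = 11918
x - 1 = 10111010001101
OR    = 10111010001111 = 11919
(x | (x - 1) sets all bits below the lowest set bit.)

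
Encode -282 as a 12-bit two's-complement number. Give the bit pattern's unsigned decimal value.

3814

282 in 12 bits: 000100011010
Invert: 111011100101
Add 1:  111011100110 = 3814
(Check: 2^12 - 282 = 4096 - 282 = 3814.)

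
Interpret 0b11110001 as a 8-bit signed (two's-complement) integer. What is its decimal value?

pattern = 11110001 (MSB is 1 ⇒ negative)
Invert: 00001110, add 1 → 00001111 = 15, so the value is -15.
(Equivalently: 241 - 2^8 = 241 - 256 = -15.)

-15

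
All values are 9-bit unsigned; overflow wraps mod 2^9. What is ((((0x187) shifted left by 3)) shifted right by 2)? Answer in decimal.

0x187 = 110000111
→ shifted left by 3 (mod 2^9) → 000111000 = 56
→ shifted right by 2 → 000001110 = 14

14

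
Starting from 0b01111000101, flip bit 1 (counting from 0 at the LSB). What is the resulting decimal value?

967

x = 01111000101
bit 1 is currently 0; toggle it via x ^ (1 << 1) = x ^ 2
→ 01111000111 = 967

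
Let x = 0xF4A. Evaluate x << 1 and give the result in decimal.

7828

0xF4A = 0111101001010
shift left by 1 → 1111010010100 = 7828
(equivalently, 3914 × 2^1 = 3914 × 2)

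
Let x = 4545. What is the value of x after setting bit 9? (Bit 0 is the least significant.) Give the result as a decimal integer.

5057

x = 1000111000001
bit 9 is currently 0; set it via x | (1 << 9) = x | 512
→ 1001111000001 = 5057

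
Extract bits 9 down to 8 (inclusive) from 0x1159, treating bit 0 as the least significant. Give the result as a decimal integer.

v = 1000101011001
Shift right by 8: 10001
Mask low 2 bits: 01 = 1

1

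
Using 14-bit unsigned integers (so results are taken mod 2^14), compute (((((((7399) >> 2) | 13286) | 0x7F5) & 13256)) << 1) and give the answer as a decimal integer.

10128

7399 = 01110011100111
→ >> 2 → 00011100111001 = 1849
13286 = 11001111100110
→ | → 11011111111111 = 14335
0x7F5 = 00011111110101
→ | → 11011111111111 = 14335
13256 = 11001111001000
→ & → 11001111001000 = 13256
→ << 1 (mod 2^14) → 10011110010000 = 10128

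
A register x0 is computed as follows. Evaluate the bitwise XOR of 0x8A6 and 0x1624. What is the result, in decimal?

0x8A6 = 0100010100110
0x1624 = 1011000100100
XOR → 1111010000010 = 7810

7810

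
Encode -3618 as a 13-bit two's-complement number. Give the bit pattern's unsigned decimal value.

4574

3618 in 13 bits: 0111000100010
Invert: 1000111011101
Add 1:  1000111011110 = 4574
(Check: 2^13 - 3618 = 8192 - 3618 = 4574.)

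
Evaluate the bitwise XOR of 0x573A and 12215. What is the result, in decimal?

0x573A = 101011100111010
12215 = 010111110110111
XOR → 111100010001101 = 30861

30861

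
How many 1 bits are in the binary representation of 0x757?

8

0x757 = 11101010111
Count the 1s: 1 + 1 + 1 + 1 + 1 + 1 + 1 + 1 = 8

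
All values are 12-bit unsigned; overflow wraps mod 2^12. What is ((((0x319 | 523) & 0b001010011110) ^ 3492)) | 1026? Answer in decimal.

0x319 = 001100011001
523 = 001000001011
→ | → 001100011011 = 795
0b001010011110 = 001010011110
→ & → 001000011010 = 538
3492 = 110110100100
→ ^ → 111110111110 = 4030
1026 = 010000000010
→ | → 111110111110 = 4030

4030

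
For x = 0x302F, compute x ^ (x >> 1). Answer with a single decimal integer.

x = 11000000101111 = 12335
x>>1 = 01100000010111
XOR  = 10100000111000 = 10296
(x ^ (x >> 1) gives the standard binary-reflected Gray code of x.)

10296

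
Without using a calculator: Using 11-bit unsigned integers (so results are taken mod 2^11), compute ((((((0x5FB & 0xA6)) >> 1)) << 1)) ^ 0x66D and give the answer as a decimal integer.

0x5FB = 10111111011
0xA6 = 00010100110
→ & → 00010100010 = 162
→ >> 1 → 00001010001 = 81
→ << 1 (mod 2^11) → 00010100010 = 162
0x66D = 11001101101
→ ^ → 11011001111 = 1743

1743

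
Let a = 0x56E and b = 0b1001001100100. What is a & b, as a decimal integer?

0x56E = 0010101101110
b = 1001001100100
AND → 0000001100100 = 100

100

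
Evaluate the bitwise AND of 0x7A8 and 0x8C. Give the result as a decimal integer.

0x7A8 = 11110101000
0x8C = 00010001100
AND → 00010001000 = 136

136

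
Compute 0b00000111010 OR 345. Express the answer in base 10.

a = 000111010
345 = 101011001
 OR → 101111011 = 379

379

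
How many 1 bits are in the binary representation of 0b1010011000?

n = 1010011000
Count the 1s: 1 + 1 + 1 + 1 = 4

4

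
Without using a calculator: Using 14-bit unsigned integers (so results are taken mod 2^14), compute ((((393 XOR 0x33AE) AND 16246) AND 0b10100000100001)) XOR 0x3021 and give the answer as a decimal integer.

393 = 00000110001001
0x33AE = 11001110101110
→ XOR → 11001000100111 = 12839
16246 = 11111101110110
→ AND → 11001000100110 = 12838
0b10100000100001 = 10100000100001
→ AND → 10000000100000 = 8224
0x3021 = 11000000100001
→ XOR → 01000000000001 = 4097

4097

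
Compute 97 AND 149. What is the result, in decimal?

97 = 01100001
149 = 10010101
AND → 00000001 = 1

1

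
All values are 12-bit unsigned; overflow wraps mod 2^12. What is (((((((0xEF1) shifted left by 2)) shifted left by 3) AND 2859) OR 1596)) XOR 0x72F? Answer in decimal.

2323

0xEF1 = 111011110001
→ shifted left by 2 (mod 2^12) → 101111000100 = 3012
→ shifted left by 3 (mod 2^12) → 111000100000 = 3616
2859 = 101100101011
→ AND → 101000100000 = 2592
1596 = 011000111100
→ OR → 111000111100 = 3644
0x72F = 011100101111
→ XOR → 100100010011 = 2323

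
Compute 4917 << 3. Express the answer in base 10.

4917 = 0001001100110101
shift left by 3 → 1001100110101000 = 39336
(equivalently, 4917 × 2^3 = 4917 × 8)

39336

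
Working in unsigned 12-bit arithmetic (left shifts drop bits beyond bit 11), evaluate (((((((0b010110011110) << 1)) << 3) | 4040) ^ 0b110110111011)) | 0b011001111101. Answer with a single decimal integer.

1663

0b010110011110 = 010110011110
→ << 1 (mod 2^12) → 101100111100 = 2876
→ << 3 (mod 2^12) → 100111100000 = 2528
4040 = 111111001000
→ | → 111111101000 = 4072
0b110110111011 = 110110111011
→ ^ → 001001010011 = 595
0b011001111101 = 011001111101
→ | → 011001111111 = 1663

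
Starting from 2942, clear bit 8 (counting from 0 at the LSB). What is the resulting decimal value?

x = 101101111110
bit 8 is currently 1; clear it via x & ~(1 << 8) = x & ~256
→ 101001111110 = 2686

2686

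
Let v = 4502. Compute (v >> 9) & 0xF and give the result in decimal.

8

v = 001000110010110
Shift right by 9: 001000
Mask low 4 bits: 1000 = 8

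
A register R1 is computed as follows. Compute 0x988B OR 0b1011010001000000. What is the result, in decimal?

0x988B = 1001100010001011
b = 1011010001000000
 OR → 1011110011001011 = 48331

48331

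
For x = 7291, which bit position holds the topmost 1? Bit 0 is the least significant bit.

12

7291 = 1110001111011
The topmost 1 is at position 12 (since 2^12 = 4096 ≤ 7291 < 8192).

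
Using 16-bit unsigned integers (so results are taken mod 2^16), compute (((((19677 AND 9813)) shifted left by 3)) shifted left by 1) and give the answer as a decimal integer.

19677 = 0100110011011101
9813 = 0010011001010101
→ AND → 0000010001010101 = 1109
→ shifted left by 3 (mod 2^16) → 0010001010101000 = 8872
→ shifted left by 1 (mod 2^16) → 0100010101010000 = 17744

17744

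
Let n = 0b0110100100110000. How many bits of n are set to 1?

6

n = 110100100110000
Count the 1s: 1 + 1 + 1 + 1 + 1 + 1 = 6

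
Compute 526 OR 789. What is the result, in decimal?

799

526 = 1000001110
789 = 1100010101
 OR → 1100011111 = 799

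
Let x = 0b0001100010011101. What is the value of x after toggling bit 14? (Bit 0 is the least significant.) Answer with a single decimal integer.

22685

x = 0001100010011101
bit 14 is currently 0; toggle it via x ^ (1 << 14) = x ^ 16384
→ 0101100010011101 = 22685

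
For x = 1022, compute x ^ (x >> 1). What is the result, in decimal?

x = 1111111110 = 1022
x>>1 = 0111111111
XOR  = 1000000001 = 513
(x ^ (x >> 1) gives the standard binary-reflected Gray code of x.)

513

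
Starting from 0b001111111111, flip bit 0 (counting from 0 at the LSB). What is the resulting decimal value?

1022

x = 001111111111
bit 0 is currently 1; toggle it via x ^ (1 << 0) = x ^ 1
→ 001111111110 = 1022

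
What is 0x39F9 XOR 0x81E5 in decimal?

47132

0x39F9 = 0011100111111001
0x81E5 = 1000000111100101
XOR → 1011100000011100 = 47132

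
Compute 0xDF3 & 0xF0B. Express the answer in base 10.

3331

0xDF3 = 110111110011
0xF0B = 111100001011
AND → 110100000011 = 3331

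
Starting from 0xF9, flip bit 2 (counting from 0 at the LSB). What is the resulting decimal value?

253

x = 00011111001
bit 2 is currently 0; toggle it via x ^ (1 << 2) = x ^ 4
→ 00011111101 = 253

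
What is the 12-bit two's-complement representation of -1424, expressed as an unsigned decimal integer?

2672

1424 in 12 bits: 010110010000
Invert: 101001101111
Add 1:  101001110000 = 2672
(Check: 2^12 - 1424 = 4096 - 1424 = 2672.)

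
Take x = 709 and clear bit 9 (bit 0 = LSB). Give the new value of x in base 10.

197

x = 1011000101
bit 9 is currently 1; clear it via x & ~(1 << 9) = x & ~512
→ 0011000101 = 197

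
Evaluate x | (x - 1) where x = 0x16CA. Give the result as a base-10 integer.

5835

x = 1011011001010 = 5834
x - 1 = 1011011001001
OR    = 1011011001011 = 5835
(x | (x - 1) sets all bits below the lowest set bit.)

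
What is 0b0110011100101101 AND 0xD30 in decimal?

a = 110011100101101
0xD30 = 000110100110000
AND → 000010100100000 = 1312

1312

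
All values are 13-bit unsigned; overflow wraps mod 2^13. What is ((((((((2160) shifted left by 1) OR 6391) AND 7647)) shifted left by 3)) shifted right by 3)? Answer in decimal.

215

2160 = 0100001110000
→ shifted left by 1 (mod 2^13) → 1000011100000 = 4320
6391 = 1100011110111
→ OR → 1100011110111 = 6391
7647 = 1110111011111
→ AND → 1100011010111 = 6359
→ shifted left by 3 (mod 2^13) → 0011010111000 = 1720
→ shifted right by 3 → 0000011010111 = 215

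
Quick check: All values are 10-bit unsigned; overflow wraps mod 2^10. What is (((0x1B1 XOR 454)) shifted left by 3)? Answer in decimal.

0x1B1 = 0110110001
454 = 0111000110
→ XOR → 0001110111 = 119
→ shifted left by 3 (mod 2^10) → 1110111000 = 952

952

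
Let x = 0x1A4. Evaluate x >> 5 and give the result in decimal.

13

0x1A4 = 110100100
shift right by 5 → 000001101 = 13
(equivalently, floor(420 / 32))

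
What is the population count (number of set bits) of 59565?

9

59565 = 1110100010101101
Count the 1s: 1 + 1 + 1 + 1 + 1 + 1 + 1 + 1 + 1 = 9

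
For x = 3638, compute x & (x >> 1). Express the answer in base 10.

1554

x = 111000110110 = 3638
x>>1 = 011100011011
AND  = 011000010010 = 1554
(x & (x >> 1) has a 1 wherever x has two consecutive 1 bits.)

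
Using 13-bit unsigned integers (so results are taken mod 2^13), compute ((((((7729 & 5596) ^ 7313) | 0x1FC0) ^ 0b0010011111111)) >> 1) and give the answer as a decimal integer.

3487

7729 = 1111000110001
5596 = 1010111011100
→ & → 1010000010000 = 5136
7313 = 1110010010001
→ ^ → 0100010000001 = 2177
0x1FC0 = 1111111000000
→ | → 1111111000001 = 8129
0b0010011111111 = 0010011111111
→ ^ → 1101100111110 = 6974
→ >> 1 → 0110110011111 = 3487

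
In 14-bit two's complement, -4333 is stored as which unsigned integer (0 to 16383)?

4333 in 14 bits: 01000011101101
Invert: 10111100010010
Add 1:  10111100010011 = 12051
(Check: 2^14 - 4333 = 16384 - 4333 = 12051.)

12051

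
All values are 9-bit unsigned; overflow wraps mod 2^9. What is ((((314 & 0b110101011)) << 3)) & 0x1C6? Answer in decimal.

314 = 100111010
0b110101011 = 110101011
→ & → 100101010 = 298
→ << 3 (mod 2^9) → 101010000 = 336
0x1C6 = 111000110
→ & → 101000000 = 320

320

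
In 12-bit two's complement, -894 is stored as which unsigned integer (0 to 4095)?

894 in 12 bits: 001101111110
Invert: 110010000001
Add 1:  110010000010 = 3202
(Check: 2^12 - 894 = 4096 - 894 = 3202.)

3202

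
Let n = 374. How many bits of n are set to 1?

374 = 101110110
Count the 1s: 1 + 1 + 1 + 1 + 1 + 1 = 6

6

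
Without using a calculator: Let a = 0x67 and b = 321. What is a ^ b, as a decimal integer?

294

0x67 = 001100111
321 = 101000001
XOR → 100100110 = 294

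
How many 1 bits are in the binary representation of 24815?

9

24815 = 110000011101111
Count the 1s: 1 + 1 + 1 + 1 + 1 + 1 + 1 + 1 + 1 = 9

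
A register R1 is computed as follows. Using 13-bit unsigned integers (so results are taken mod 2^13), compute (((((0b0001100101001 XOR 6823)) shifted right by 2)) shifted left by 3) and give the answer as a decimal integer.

4888

0b0001100101001 = 0001100101001
6823 = 1101010100111
→ XOR → 1100110001110 = 6542
→ shifted right by 2 → 0011001100011 = 1635
→ shifted left by 3 (mod 2^13) → 1001100011000 = 4888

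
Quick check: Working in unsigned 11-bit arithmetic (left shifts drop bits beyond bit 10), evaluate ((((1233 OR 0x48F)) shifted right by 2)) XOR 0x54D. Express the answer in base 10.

1233 = 10011010001
0x48F = 10010001111
→ OR → 10011011111 = 1247
→ shifted right by 2 → 00100110111 = 311
0x54D = 10101001101
→ XOR → 10001111010 = 1146

1146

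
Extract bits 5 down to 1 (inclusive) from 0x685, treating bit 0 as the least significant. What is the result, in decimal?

v = 11010000101
Shift right by 1: 1101000010
Mask low 5 bits: 00010 = 2

2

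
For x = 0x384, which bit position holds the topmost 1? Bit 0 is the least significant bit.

0x384 = 1110000100
The topmost 1 is at position 9 (since 2^9 = 512 ≤ 900 < 1024).

9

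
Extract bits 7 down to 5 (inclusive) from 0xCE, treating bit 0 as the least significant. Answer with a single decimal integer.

6

v = 11001110
Shift right by 5: 110
Mask low 3 bits: 110 = 6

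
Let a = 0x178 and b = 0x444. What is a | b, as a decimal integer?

1404

0x178 = 00101111000
0x444 = 10001000100
 OR → 10101111100 = 1404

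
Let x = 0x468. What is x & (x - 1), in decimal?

x = 10001101000 = 1128
x - 1 = 10001100111
AND   = 10001100000 = 1120
(x & (x - 1) clears the lowest set bit of x.)

1120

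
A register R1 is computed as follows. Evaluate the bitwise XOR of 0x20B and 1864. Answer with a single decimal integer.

1347

0x20B = 01000001011
1864 = 11101001000
XOR → 10101000011 = 1347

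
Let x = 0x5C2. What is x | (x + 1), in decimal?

1475

x = 10111000010 = 1474
x + 1 = 10111000011
OR    = 10111000011 = 1475
(x | (x + 1) sets the lowest cleared bit.)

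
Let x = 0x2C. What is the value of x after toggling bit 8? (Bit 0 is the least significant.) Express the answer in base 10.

x = 0000101100
bit 8 is currently 0; toggle it via x ^ (1 << 8) = x ^ 256
→ 0100101100 = 300

300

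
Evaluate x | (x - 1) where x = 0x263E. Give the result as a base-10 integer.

9791

x = 10011000111110 = 9790
x - 1 = 10011000111101
OR    = 10011000111111 = 9791
(x | (x - 1) sets all bits below the lowest set bit.)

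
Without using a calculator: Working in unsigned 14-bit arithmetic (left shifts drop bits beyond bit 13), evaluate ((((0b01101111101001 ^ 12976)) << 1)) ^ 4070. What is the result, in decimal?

0b01101111101001 = 01101111101001
12976 = 11001010110000
→ ^ → 10100101011001 = 10585
→ << 1 (mod 2^14) → 01001010110010 = 4786
4070 = 00111111100110
→ ^ → 01110101010100 = 7508

7508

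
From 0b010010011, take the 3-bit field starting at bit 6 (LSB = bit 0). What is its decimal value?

2

v = 010010011
Shift right by 6: 010
Mask low 3 bits: 010 = 2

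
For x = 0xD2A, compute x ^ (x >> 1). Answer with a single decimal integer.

x = 110100101010 = 3370
x>>1 = 011010010101
XOR  = 101110111111 = 3007
(x ^ (x >> 1) gives the standard binary-reflected Gray code of x.)

3007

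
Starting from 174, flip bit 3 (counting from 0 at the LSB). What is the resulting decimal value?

166

x = 000000010101110
bit 3 is currently 1; toggle it via x ^ (1 << 3) = x ^ 8
→ 000000010100110 = 166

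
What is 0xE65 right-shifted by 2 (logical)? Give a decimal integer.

0xE65 = 111001100101
shift right by 2 → 001110011001 = 921
(equivalently, floor(3685 / 4))

921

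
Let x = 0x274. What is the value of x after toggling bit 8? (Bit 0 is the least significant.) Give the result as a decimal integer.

x = 01001110100
bit 8 is currently 0; toggle it via x ^ (1 << 8) = x ^ 256
→ 01101110100 = 884

884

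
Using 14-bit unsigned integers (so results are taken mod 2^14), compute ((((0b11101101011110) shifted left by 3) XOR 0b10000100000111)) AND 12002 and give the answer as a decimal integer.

0b11101101011110 = 11101101011110
→ shifted left by 3 (mod 2^14) → 01101011110000 = 6896
0b10000100000111 = 10000100000111
→ XOR → 11101111110111 = 15351
12002 = 10111011100010
→ AND → 10101011100010 = 10978

10978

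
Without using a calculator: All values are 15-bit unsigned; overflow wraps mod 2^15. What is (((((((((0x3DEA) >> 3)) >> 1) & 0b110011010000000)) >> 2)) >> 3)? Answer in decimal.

20

0x3DEA = 011110111101010
→ >> 3 → 000011110111101 = 1981
→ >> 1 → 000001111011110 = 990
0b110011010000000 = 110011010000000
→ & → 000001010000000 = 640
→ >> 2 → 000000010100000 = 160
→ >> 3 → 000000000010100 = 20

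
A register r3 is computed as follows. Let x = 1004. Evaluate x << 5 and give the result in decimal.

32128

1004 = 000001111101100
shift left by 5 → 111110110000000 = 32128
(equivalently, 1004 × 2^5 = 1004 × 32)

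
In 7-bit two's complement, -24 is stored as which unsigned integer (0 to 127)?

104

24 in 7 bits: 0011000
Invert: 1100111
Add 1:  1101000 = 104
(Check: 2^7 - 24 = 128 - 24 = 104.)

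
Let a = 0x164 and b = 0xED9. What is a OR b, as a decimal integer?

0x164 = 000101100100
0xED9 = 111011011001
 OR → 111111111101 = 4093

4093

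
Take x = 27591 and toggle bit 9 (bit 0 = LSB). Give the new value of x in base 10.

x = 110101111000111
bit 9 is currently 1; toggle it via x ^ (1 << 9) = x ^ 512
→ 110100111000111 = 27079

27079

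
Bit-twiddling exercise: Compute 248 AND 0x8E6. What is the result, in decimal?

224

248 = 000011111000
0x8E6 = 100011100110
AND → 000011100000 = 224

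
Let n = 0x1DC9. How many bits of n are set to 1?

8

0x1DC9 = 1110111001001
Count the 1s: 1 + 1 + 1 + 1 + 1 + 1 + 1 + 1 = 8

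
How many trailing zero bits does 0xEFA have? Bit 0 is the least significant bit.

1

0xEFA = 111011111010
Trailing zeros: 1, so the lowest set bit is bit 1 (value 2).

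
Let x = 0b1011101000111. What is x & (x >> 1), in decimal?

771

x = 1011101000111 = 5959
x>>1 = 0101110100011
AND  = 0001100000011 = 771
(x & (x >> 1) has a 1 wherever x has two consecutive 1 bits.)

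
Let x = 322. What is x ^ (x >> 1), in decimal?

x = 101000010 = 322
x>>1 = 010100001
XOR  = 111100011 = 483
(x ^ (x >> 1) gives the standard binary-reflected Gray code of x.)

483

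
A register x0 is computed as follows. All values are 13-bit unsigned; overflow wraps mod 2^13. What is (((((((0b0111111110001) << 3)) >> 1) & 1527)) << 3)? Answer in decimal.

0b0111111110001 = 0111111110001
→ << 3 (mod 2^13) → 1111110001000 = 8072
→ >> 1 → 0111111000100 = 4036
1527 = 0010111110111
→ & → 0010111000100 = 1476
→ << 3 (mod 2^13) → 0111000100000 = 3616

3616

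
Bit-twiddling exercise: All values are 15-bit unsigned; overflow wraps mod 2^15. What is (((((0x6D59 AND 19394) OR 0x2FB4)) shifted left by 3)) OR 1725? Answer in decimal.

32701

0x6D59 = 110110101011001
19394 = 100101111000010
→ AND → 100100101000000 = 18752
0x2FB4 = 010111110110100
→ OR → 110111111110100 = 28660
→ shifted left by 3 (mod 2^15) → 111111110100000 = 32672
1725 = 000011010111101
→ OR → 111111110111101 = 32701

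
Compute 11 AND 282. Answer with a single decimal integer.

11 = 000001011
282 = 100011010
AND → 000001010 = 10

10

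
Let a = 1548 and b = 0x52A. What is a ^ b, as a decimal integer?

806

1548 = 11000001100
0x52A = 10100101010
XOR → 01100100110 = 806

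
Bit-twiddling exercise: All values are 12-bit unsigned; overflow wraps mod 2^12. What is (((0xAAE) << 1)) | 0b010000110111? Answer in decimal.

0xAAE = 101010101110
→ << 1 (mod 2^12) → 010101011100 = 1372
0b010000110111 = 010000110111
→ | → 010101111111 = 1407

1407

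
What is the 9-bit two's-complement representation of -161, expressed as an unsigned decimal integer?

351

161 in 9 bits: 010100001
Invert: 101011110
Add 1:  101011111 = 351
(Check: 2^9 - 161 = 512 - 161 = 351.)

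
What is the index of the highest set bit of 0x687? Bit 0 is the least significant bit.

10

0x687 = 11010000111
The topmost 1 is at position 10 (since 2^10 = 1024 ≤ 1671 < 2048).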